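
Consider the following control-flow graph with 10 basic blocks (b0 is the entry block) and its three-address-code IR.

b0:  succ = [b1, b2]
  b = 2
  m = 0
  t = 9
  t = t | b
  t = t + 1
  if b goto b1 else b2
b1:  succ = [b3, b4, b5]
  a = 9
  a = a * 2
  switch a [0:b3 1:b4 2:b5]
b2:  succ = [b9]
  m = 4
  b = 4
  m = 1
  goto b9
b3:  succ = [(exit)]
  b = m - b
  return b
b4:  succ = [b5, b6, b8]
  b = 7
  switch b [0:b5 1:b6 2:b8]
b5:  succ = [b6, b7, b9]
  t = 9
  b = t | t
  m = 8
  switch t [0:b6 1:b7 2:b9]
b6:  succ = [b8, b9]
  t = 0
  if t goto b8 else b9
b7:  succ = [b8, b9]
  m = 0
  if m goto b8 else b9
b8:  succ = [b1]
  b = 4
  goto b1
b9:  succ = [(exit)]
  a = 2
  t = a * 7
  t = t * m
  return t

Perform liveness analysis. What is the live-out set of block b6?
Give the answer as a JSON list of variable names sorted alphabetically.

def/use:
  b0: {b,m,t} / ∅
  b1: {a} / ∅
  b2: {b,m} / ∅
  b3: {b} / {b,m}
  b4: {b} / ∅
  b5: {b,m,t} / ∅
  b6: {t} / ∅
  b7: {m} / ∅
  b8: {b} / ∅
  b9: {a,t} / {m}

Live sets:
  b0 li=∅ lo={b,m}
  b1 li={b,m} lo={b,m}
  b2 li=∅ lo={m}
  b3 li={b,m} lo=∅
  b4 li={m} lo={m}
  b5 li=∅ lo={m}
  b6 li={m} lo={m}
  b7 li=∅ lo={m}
  b8 li={m} lo={b,m}
  b9 li={m} lo=∅

live-out(b6) = ["m"]

Answer: ["m"]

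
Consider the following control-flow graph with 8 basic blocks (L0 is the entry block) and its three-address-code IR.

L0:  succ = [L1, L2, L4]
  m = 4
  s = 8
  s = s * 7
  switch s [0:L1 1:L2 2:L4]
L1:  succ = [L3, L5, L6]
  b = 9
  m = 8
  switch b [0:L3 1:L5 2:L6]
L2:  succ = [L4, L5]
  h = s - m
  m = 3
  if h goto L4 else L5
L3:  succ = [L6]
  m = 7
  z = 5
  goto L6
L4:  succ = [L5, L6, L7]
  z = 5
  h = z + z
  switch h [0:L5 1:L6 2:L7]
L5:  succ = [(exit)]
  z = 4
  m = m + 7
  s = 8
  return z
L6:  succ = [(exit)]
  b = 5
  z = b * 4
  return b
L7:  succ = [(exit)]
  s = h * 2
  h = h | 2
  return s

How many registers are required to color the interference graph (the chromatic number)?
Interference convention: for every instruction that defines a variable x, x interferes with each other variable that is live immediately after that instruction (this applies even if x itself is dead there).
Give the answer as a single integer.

Answer: 3

Working:
Block summaries:
  L0: {m,s} / ∅
  L1: {b,m} / ∅
  L2: {h,m} / {m,s}
  L3: {m,z} / ∅
  L4: {h,z} / ∅
  L5: {m,s,z} / {m}
  L6: {b,z} / ∅
  L7: {h,s} / {h}

Backward fixpoint:
  L0 li=∅ lo={m,s}
  L1 li=∅ lo={m}
  L2 li={m,s} lo={m}
  L3 li=∅ lo=∅
  L4 li={m} lo={h,m}
  L5 li={m} lo=∅
  L6 li=∅ lo=∅
  L7 li={h} lo=∅

Interfere edges:
  b↔{m,z}
  h↔{m,s}
  m↔{b,h,s,z}
  s↔{h,m,z}
  z↔{b,m,s}

Colouring:
  lower bound: {b,m,z} mutually conflict ⇒ χ ≥ 3
  3-colouring: R0={m}  R1={b,s}  R2={h,z}
  χ = 3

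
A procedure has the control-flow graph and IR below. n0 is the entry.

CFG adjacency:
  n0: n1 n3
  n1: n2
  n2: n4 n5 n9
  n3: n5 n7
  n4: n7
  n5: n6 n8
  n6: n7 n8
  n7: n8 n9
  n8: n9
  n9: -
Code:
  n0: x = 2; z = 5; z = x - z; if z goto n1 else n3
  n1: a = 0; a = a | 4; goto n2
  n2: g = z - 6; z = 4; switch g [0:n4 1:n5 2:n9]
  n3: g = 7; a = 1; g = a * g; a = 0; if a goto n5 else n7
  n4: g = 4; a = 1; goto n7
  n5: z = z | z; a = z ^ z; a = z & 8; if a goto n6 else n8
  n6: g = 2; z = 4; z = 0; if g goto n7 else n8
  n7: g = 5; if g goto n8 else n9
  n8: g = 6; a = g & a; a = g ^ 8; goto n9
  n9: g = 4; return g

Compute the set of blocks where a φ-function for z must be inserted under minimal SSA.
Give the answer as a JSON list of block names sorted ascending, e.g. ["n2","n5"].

idom tree: n1←n0 n2←n1 n3←n0 n4←n2 n5←n0 n6←n5 n7←n0 n8←n0 n9←n0
Dom∩ at merges:
  n5: preds {n2,n3}: {n0,n1,n2} ∩ {n0,n3} = {n0}; idom=n0
  n7: preds {n3,n4,n6}: {n0,n3} ∩ {n0,n1,n2,n4} ∩ {n0,n5,n6} = {n0}; idom=n0
  n8: preds {n5,n6,n7}: {n0,n5} ∩ {n0,n5,n6} ∩ {n0,n7} = {n0}; idom=n0
  n9: preds {n2,n7,n8}: {n0,n1,n2} ∩ {n0,n7} ∩ {n0,n8} = {n0}; idom=n0

DF derivation:
  join n5 pred n2: n2→n1 stop@n0
  join n5 pred n3: n3 stop@n0
  join n7 pred n3: n3 stop@n0
  join n7 pred n4: n4→n2→n1 stop@n0
  join n7 pred n6: n6→n5 stop@n0
  join n8 pred n5: n5 stop@n0
  join n8 pred n6: n6→n5 stop@n0
  join n8 pred n7: n7 stop@n0
  join n9 pred n2: n2→n1 stop@n0
  join n9 pred n7: n7 stop@n0
  join n9 pred n8: n8 stop@n0
  DF(n0)=∅
  DF(n1)={n5,n7,n9}
  DF(n2)={n5,n7,n9}
  DF(n3)={n5,n7}
  DF(n4)={n7}
  DF(n5)={n7,n8}
  DF(n6)={n7,n8}
  DF(n7)={n8,n9}
  DF(n8)={n9}
  DF(n9)=∅

φ for z: defs {n0,n2,n5,n6}
  DF⁺ = {n5,n7,n8,n9}

Answer: ["n5", "n7", "n8", "n9"]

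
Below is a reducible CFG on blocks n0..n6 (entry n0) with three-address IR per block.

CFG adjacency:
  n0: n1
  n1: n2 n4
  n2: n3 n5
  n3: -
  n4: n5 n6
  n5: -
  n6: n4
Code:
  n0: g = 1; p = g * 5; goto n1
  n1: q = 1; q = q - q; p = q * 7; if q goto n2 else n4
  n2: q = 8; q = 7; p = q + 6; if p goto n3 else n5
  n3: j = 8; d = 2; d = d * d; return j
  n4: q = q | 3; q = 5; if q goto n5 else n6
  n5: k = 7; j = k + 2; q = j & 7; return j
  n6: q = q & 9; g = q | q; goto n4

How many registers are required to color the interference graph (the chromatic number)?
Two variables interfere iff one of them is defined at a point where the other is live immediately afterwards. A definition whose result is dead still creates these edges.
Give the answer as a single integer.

Answer: 2

Working:
Per-block:
  n0: {g,p} / ∅
  n1: {p,q} / ∅
  n2: {p,q} / ∅
  n3: {d,j} / ∅
  n4: {q} / {q}
  n5: {j,k,q} / ∅
  n6: {g,q} / {q}

Liveness:
  live n0: ∅→∅
  live n1: ∅→{q}
  live n2: ∅→∅
  live n3: ∅→∅
  live n4: {q}→{q}
  live n5: ∅→∅
  live n6: {q}→{q}

Interference:
  d: {j}
  g: {q}
  j: {d,q}
  k: ∅
  p: {q}
  q: {g,j,p}

Chromatic number:
  lower bound: {d,j} mutually conflict ⇒ χ ≥ 2
  assign d→c0 g→c1 j→c1 k→c0 p→c1 q→c0 — no edge inside a register ⇒ χ ≤ 2
  χ = 2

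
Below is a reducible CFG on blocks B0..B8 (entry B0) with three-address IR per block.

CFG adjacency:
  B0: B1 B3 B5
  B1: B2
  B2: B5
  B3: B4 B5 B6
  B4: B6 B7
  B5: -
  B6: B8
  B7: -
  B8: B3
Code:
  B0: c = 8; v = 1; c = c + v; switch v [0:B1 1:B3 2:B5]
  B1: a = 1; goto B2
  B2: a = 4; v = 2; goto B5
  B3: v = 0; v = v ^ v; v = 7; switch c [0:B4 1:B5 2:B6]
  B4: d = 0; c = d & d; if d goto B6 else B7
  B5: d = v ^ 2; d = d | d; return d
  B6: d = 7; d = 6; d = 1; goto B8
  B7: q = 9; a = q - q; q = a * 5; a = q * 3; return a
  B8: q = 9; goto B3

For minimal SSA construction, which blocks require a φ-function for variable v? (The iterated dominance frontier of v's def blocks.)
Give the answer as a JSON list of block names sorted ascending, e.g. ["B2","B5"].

idom tree: B1←B0 B2←B1 B3←B0 B4←B3 B5←B0 B6←B3 B7←B4 B8←B6
Dom at joins:
  B3: preds {B0,B8}: {B0} ∩ {B0,B3,B6,B8} = {B0}; idom=B0
  B5: preds {B0,B2,B3}: {B0} ∩ {B0,B1,B2} ∩ {B0,B3} = {B0}; idom=B0
  B6: preds {B3,B4}: {B0,B3} ∩ {B0,B3,B4} = {B0,B3}; idom=B3

DF walk-up:
  join B3 pred B0: · stop@B0
  join B3 pred B8: B8→B6→B3 stop@B0
  join B5 pred B0: · stop@B0
  join B5 pred B2: B2→B1 stop@B0
  join B5 pred B3: B3 stop@B0
  join B6 pred B3: · stop@B3
  join B6 pred B4: B4 stop@B3
  B0 → ∅
  B1 → {B5}
  B2 → {B5}
  B3 → {B3,B5}
  B4 → {B6}
  B5 → ∅
  B6 → {B3}
  B7 → ∅
  B8 → {B3}

φ for v: defs {B0,B2,B3}
  DF⁺ = {B3,B5}

Answer: ["B3", "B5"]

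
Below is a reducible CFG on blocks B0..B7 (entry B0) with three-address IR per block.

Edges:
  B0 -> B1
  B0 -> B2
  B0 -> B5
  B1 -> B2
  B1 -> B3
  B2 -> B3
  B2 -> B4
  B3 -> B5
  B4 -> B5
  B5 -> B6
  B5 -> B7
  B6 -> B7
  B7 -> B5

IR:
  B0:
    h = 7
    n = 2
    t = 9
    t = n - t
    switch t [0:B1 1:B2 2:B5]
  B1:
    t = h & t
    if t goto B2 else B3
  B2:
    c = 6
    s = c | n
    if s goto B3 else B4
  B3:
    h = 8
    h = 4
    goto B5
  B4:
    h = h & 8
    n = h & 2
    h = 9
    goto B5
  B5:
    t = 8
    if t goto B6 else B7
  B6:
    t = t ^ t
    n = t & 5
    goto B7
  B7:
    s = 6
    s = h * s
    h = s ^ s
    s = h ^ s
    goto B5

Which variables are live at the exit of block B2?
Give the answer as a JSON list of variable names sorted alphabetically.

Per-block:
  B0: def={h,n,t} ue=∅
  B1: def={t} ue={h,t}
  B2: def={c,s} ue={n}
  B3: def={h} ue=∅
  B4: def={h,n} ue={h}
  B5: def={t} ue=∅
  B6: def={n,t} ue={t}
  B7: def={h,s} ue={h}

Live sets:
  B0 li=∅ lo={h,n,t}
  B1 li={h,n,t} lo={h,n}
  B2 li={h,n} lo={h}
  B3 li=∅ lo={h}
  B4 li={h} lo={h}
  B5 li={h} lo={h,t}
  B6 li={h,t} lo={h}
  B7 li={h} lo={h}

live-out(B2) = ["h"]

Answer: ["h"]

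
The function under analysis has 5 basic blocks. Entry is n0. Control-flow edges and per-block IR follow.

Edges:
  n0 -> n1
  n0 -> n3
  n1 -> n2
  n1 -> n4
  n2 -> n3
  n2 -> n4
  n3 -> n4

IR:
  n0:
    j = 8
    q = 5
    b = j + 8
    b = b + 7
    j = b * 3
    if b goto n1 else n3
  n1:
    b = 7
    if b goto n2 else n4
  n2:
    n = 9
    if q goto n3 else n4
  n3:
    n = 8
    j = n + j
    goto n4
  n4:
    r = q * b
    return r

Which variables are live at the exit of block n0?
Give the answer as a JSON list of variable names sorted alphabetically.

Answer: ["b", "j", "q"]

Analysis:
def/use:
  n0: def={b,j,q} ue=∅
  n1: def={b} ue=∅
  n2: def={n} ue={q}
  n3: def={j,n} ue={j}
  n4: def={r} ue={b,q}

Liveness:
  n0: in=∅ out={b,j,q}
  n1: in={j,q} out={b,j,q}
  n2: in={b,j,q} out={b,j,q}
  n3: in={b,j,q} out={b,q}
  n4: in={b,q} out=∅

live-out(n0) = ["b", "j", "q"]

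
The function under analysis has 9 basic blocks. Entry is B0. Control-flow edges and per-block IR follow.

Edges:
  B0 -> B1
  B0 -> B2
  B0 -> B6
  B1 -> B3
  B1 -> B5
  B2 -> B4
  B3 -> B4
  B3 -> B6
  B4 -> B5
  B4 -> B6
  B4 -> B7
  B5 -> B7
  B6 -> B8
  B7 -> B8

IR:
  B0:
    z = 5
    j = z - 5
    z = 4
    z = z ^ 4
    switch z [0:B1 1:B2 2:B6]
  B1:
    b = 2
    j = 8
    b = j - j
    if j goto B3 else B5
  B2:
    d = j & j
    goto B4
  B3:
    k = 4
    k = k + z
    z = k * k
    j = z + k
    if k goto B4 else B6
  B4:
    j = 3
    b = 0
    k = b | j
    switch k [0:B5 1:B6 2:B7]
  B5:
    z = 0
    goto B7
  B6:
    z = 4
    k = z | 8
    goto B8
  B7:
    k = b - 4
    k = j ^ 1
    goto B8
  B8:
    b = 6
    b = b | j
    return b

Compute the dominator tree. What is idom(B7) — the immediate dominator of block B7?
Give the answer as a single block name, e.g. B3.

idom tree: B1←B0 B2←B0 B3←B1 B4←B0 B5←B0 B6←B0 B7←B0 B8←B0
Dom at joins:
  B4: preds {B2,B3}: {B0,B2} ∩ {B0,B1,B3} = {B0}; idom=B0
  B5: preds {B1,B4}: {B0,B1} ∩ {B0,B4} = {B0}; idom=B0
  B6: preds {B0,B3,B4}: {B0} ∩ {B0,B1,B3} ∩ {B0,B4} = {B0}; idom=B0
  B7: preds {B4,B5}: {B0,B4} ∩ {B0,B5} = {B0}; idom=B0
  B8: preds {B6,B7}: {B0,B6} ∩ {B0,B7} = {B0}; idom=B0

idom(B7) = B0

Answer: B0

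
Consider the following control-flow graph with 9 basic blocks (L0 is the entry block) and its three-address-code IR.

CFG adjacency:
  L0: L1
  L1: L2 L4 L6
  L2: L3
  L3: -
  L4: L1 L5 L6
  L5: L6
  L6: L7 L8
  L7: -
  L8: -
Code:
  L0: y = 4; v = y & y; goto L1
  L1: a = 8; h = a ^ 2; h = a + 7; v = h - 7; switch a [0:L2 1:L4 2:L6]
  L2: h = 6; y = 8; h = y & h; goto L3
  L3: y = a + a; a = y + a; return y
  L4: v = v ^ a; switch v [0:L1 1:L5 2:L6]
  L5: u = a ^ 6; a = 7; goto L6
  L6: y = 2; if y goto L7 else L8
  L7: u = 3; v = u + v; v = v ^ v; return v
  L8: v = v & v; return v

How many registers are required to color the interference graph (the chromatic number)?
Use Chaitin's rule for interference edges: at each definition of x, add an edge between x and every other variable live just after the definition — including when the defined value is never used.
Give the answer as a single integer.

def/use:
  L0: def={v,y} ue=∅
  L1: def={a,h,v} ue=∅
  L2: def={h,y} ue=∅
  L3: def={a,y} ue={a}
  L4: def={v} ue={a,v}
  L5: def={a,u} ue={a}
  L6: def={y} ue=∅
  L7: def={u,v} ue={v}
  L8: def={v} ue={v}

Liveness:
  L0: in=∅ out=∅
  L1: in=∅ out={a,v}
  L2: in={a} out={a}
  L3: in={a} out=∅
  L4: in={a,v} out={a,v}
  L5: in={a,v} out={v}
  L6: in={v} out={v}
  L7: in={v} out=∅
  L8: in={v} out=∅

Interference:
  a↔{h,v,y}
  h↔{a,y}
  u↔{v}
  v↔{a,u,y}
  y↔{a,h,v}

Registers:
  clique {a,h,y} ⇒ need ≥ 3
  assign a→R0 h→R1 u→R0 v→R1 y→R2 — no edge inside a register ⇒ χ ≤ 3
  χ = 3

Answer: 3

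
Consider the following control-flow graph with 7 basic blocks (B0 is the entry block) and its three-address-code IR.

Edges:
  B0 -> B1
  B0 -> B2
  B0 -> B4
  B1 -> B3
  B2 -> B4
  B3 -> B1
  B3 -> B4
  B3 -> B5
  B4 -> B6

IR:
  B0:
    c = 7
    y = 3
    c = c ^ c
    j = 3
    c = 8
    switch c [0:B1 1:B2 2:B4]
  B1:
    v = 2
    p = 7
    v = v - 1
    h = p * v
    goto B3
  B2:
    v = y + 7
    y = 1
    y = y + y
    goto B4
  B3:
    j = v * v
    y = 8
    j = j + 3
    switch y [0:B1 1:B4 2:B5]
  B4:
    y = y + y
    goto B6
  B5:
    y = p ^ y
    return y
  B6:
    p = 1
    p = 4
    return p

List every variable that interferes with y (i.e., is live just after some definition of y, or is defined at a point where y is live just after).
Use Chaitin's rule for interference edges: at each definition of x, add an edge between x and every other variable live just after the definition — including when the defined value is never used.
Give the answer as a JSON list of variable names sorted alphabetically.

def/use:
  B0: def={c,j,y} ue=∅
  B1: def={h,p,v} ue=∅
  B2: def={v,y} ue={y}
  B3: def={j,y} ue={v}
  B4: def={y} ue={y}
  B5: def={y} ue={p,y}
  B6: def={p} ue=∅

Liveness:
  live B0: ∅→{y}
  live B1: ∅→{p,v}
  live B2: {y}→{y}
  live B3: {p,v}→{p,y}
  live B4: {y}→∅
  live B5: {p,y}→∅
  live B6: ∅→∅

Conflict graph:
  c↔{y}
  h↔{p,v}
  j↔{p,y}
  p↔{h,j,v,y}
  v↔{h,p}
  y↔{c,j,p}

N(y) = ["c", "j", "p"]

Answer: ["c", "j", "p"]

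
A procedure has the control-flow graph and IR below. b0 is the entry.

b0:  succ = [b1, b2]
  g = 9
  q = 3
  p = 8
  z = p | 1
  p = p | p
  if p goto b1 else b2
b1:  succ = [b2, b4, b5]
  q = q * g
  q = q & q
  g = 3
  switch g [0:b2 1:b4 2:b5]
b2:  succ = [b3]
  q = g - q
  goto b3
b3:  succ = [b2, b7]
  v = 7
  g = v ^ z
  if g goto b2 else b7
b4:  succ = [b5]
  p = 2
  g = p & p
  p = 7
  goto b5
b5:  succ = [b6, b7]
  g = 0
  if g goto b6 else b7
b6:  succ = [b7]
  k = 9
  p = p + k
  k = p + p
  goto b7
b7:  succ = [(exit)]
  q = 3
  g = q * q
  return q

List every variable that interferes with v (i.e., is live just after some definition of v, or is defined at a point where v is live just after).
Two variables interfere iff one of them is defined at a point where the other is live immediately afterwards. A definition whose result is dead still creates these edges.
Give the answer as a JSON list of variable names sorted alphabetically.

Answer: ["q", "z"]

Derivation:
Per-block:
  b0: {g,p,q,z} / ∅
  b1: {g,q} / {g,q}
  b2: {q} / {g,q}
  b3: {g,v} / {z}
  b4: {g,p} / ∅
  b5: {g} / ∅
  b6: {k,p} / {p}
  b7: {g,q} / ∅

Live sets:
  b0 li=∅ lo={g,p,q,z}
  b1 li={g,p,q,z} lo={g,p,q,z}
  b2 li={g,q,z} lo={q,z}
  b3 li={q,z} lo={g,q,z}
  b4 li=∅ lo={p}
  b5 li={p} lo={p}
  b6 li={p} lo=∅
  b7 li=∅ lo=∅

Interfere edges:
  g↔{p,q,z}
  k↔{p}
  p↔{g,k,q,z}
  q↔{g,p,v,z}
  v↔{q,z}
  z↔{g,p,q,v}

N(v) = ["q", "z"]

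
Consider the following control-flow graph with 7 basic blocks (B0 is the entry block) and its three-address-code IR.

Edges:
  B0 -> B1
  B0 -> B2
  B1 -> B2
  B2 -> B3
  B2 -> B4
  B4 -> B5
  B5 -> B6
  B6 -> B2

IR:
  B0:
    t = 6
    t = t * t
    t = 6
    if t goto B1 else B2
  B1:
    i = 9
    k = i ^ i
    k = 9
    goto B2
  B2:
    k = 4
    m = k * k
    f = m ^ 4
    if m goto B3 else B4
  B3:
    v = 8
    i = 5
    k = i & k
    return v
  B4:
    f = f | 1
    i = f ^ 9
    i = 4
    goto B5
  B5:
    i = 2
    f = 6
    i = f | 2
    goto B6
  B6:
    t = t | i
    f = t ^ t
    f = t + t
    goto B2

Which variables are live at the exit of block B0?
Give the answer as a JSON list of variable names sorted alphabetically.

def/use:
  B0: {t} / ∅
  B1: {i,k} / ∅
  B2: {f,k,m} / ∅
  B3: {i,k,v} / {k}
  B4: {f,i} / {f}
  B5: {f,i} / ∅
  B6: {f,t} / {i,t}

Live sets:
  B0 li=∅ lo={t}
  B1 li={t} lo={t}
  B2 li={t} lo={f,k,t}
  B3 li={k} lo=∅
  B4 li={f,t} lo={t}
  B5 li={t} lo={i,t}
  B6 li={i,t} lo={t}

live-out(B0) = ["t"]

Answer: ["t"]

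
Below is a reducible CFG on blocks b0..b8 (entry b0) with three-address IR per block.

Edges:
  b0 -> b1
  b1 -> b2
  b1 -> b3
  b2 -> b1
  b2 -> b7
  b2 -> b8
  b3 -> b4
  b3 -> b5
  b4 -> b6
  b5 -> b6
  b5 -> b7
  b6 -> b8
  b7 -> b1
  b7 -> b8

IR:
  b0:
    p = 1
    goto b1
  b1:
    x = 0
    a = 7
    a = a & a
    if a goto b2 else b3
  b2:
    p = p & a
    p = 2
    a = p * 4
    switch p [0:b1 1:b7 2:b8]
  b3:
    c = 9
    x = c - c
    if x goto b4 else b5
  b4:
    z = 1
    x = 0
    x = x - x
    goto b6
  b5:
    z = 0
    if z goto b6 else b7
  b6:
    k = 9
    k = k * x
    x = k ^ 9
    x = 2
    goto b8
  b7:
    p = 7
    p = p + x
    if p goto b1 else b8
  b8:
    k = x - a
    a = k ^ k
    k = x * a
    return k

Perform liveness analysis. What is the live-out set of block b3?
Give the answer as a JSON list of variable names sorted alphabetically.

Answer: ["a", "x"]

Analysis:
Block summaries:
  b0: def={p} ue=∅
  b1: def={a,x} ue=∅
  b2: def={a,p} ue={a,p}
  b3: def={c,x} ue=∅
  b4: def={x,z} ue=∅
  b5: def={z} ue=∅
  b6: def={k,x} ue={x}
  b7: def={p} ue={x}
  b8: def={a,k} ue={a,x}

Live sets:
  live b0: ∅→{p}
  live b1: {p}→{a,p,x}
  live b2: {a,p,x}→{a,p,x}
  live b3: {a}→{a,x}
  live b4: {a}→{a,x}
  live b5: {a,x}→{a,x}
  live b6: {a,x}→{a,x}
  live b7: {a,x}→{a,p,x}
  live b8: {a,x}→∅

live-out(b3) = ["a", "x"]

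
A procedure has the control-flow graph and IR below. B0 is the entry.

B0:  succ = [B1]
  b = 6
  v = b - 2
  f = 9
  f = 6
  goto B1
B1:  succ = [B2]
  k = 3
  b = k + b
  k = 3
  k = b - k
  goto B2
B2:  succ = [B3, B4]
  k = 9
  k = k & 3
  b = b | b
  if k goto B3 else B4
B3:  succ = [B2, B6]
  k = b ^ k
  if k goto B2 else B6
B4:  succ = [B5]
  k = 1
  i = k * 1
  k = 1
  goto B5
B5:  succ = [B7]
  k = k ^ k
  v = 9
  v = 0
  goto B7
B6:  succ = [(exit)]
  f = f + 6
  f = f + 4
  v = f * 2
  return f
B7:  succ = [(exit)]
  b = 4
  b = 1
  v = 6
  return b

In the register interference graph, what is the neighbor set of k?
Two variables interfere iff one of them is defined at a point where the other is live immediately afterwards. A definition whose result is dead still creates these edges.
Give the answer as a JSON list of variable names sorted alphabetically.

Answer: ["b", "f"]

Analysis:
def/use:
  B0: {b,f,v} / ∅
  B1: {b,k} / {b}
  B2: {b,k} / {b}
  B3: {k} / {b,k}
  B4: {i,k} / ∅
  B5: {k,v} / {k}
  B6: {f,v} / {f}
  B7: {b,v} / ∅

Liveness:
  live B0: ∅→{b,f}
  live B1: {b,f}→{b,f}
  live B2: {b,f}→{b,f,k}
  live B3: {b,f,k}→{b,f}
  live B4: ∅→{k}
  live B5: {k}→∅
  live B6: {f}→∅
  live B7: ∅→∅

Conflict graph:
  b↔{f,k,v}
  f↔{b,k,v}
  i↔∅
  k↔{b,f}
  v↔{b,f}

N(k) = ["b", "f"]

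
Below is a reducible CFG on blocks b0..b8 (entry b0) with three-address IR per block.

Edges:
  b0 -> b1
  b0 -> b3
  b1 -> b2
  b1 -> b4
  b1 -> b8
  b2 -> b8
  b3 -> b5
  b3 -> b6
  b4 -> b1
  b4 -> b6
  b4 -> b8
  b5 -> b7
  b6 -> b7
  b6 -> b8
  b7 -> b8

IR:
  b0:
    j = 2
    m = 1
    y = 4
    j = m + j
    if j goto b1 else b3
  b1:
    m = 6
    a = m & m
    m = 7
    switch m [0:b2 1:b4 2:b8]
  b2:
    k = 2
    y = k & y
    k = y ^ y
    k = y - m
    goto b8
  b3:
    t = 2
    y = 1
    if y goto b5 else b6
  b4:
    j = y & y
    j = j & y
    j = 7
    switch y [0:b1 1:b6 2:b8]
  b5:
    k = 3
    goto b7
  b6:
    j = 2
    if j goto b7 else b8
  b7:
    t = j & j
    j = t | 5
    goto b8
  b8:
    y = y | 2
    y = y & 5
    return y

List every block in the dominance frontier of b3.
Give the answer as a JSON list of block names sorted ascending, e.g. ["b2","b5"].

Answer: ["b6", "b7"]

Working:
idom tree: b1←b0 b2←b1 b3←b0 b4←b1 b5←b3 b6←b0 b7←b0 b8←b0
Dom at joins:
  b1: preds {b0,b4}: {b0} ∩ {b0,b1,b4} = {b0}; idom=b0
  b6: preds {b3,b4}: {b0,b3} ∩ {b0,b1,b4} = {b0}; idom=b0
  b7: preds {b5,b6}: {b0,b3,b5} ∩ {b0,b6} = {b0}; idom=b0
  b8: preds {b1,b2,b4,b6,b7}: {b0,b1} ∩ {b0,b1,b2} ∩ {b0,b1,b4} ∩ {b0,b6} ∩ {b0,b7} = {b0}; idom=b0

DF derivation:
  join b1 pred b0: · stop@b0
  join b1 pred b4: b4→b1 stop@b0
  join b6 pred b3: b3 stop@b0
  join b6 pred b4: b4→b1 stop@b0
  join b7 pred b5: b5→b3 stop@b0
  join b7 pred b6: b6 stop@b0
  join b8 pred b1: b1 stop@b0
  join b8 pred b2: b2→b1 stop@b0
  join b8 pred b4: b4→b1 stop@b0
  join b8 pred b6: b6 stop@b0
  join b8 pred b7: b7 stop@b0
  b0 → ∅
  b1 → {b1,b6,b8}
  b2 → {b8}
  b3 → {b6,b7}
  b4 → {b1,b6,b8}
  b5 → {b7}
  b6 → {b7,b8}
  b7 → {b8}
  b8 → ∅

DF(b3) = ["b6", "b7"]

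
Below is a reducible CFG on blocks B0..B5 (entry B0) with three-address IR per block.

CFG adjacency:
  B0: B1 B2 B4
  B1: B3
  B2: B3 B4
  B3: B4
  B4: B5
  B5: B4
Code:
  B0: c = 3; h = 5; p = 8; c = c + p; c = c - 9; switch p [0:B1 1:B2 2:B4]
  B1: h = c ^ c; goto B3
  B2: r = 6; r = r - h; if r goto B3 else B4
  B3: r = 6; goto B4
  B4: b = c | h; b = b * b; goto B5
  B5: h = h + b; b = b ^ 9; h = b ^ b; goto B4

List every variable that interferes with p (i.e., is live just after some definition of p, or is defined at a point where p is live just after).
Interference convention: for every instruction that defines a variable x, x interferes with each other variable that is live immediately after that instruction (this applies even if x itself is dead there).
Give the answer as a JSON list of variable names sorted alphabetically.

Answer: ["c", "h"]

Analysis:
Per-block:
  B0: def={c,h,p} ue=∅
  B1: def={h} ue={c}
  B2: def={r} ue={h}
  B3: def={r} ue=∅
  B4: def={b} ue={c,h}
  B5: def={b,h} ue={b,h}

Backward fixpoint:
  live B0: ∅→{c,h}
  live B1: {c}→{c,h}
  live B2: {c,h}→{c,h}
  live B3: {c,h}→{c,h}
  live B4: {c,h}→{b,c,h}
  live B5: {b,c,h}→{c,h}

Interfere edges:
  b↔{c,h}
  c↔{b,h,p,r}
  h↔{b,c,p,r}
  p↔{c,h}
  r↔{c,h}

N(p) = ["c", "h"]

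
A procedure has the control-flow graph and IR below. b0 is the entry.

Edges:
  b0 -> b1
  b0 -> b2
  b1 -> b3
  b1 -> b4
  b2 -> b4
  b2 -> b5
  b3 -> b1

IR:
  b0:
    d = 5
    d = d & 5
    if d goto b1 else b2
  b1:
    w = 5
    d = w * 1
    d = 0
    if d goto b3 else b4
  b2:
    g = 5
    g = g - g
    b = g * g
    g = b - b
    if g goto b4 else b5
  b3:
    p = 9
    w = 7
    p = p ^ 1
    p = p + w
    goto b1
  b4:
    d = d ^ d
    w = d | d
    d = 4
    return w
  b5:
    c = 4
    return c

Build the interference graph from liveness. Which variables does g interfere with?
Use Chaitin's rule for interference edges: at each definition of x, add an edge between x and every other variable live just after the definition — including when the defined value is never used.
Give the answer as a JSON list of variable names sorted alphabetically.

Answer: ["d"]

Derivation:
Block summaries:
  b0 def {d} use ∅
  b1 def {d,w} use ∅
  b2 def {b,g} use ∅
  b3 def {p,w} use ∅
  b4 def {d,w} use {d}
  b5 def {c} use ∅

Backward fixpoint:
  live b0: ∅→{d}
  live b1: ∅→{d}
  live b2: {d}→{d}
  live b3: ∅→∅
  live b4: {d}→∅
  live b5: ∅→∅

Interference:
  b↔{d}
  c↔∅
  d↔{b,g,w}
  g↔{d}
  p↔{w}
  w↔{d,p}

N(g) = ["d"]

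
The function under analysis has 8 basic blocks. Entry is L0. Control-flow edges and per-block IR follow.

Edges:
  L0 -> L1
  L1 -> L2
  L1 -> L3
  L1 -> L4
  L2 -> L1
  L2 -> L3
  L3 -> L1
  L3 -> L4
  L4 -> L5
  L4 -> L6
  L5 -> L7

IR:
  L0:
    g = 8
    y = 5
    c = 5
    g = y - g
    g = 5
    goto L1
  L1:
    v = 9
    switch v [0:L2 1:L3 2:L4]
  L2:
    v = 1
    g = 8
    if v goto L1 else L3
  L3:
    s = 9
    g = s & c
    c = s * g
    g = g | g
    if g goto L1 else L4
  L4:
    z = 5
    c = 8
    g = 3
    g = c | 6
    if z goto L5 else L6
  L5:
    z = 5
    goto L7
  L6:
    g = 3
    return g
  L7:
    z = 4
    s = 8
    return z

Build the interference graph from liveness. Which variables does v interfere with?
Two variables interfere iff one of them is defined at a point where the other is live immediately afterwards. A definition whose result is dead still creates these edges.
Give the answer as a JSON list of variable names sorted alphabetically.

Answer: ["c", "g"]

Working:
Per-block:
  L0: {c,g,y} / ∅
  L1: {v} / ∅
  L2: {g,v} / ∅
  L3: {c,g,s} / {c}
  L4: {c,g,z} / ∅
  L5: {z} / ∅
  L6: {g} / ∅
  L7: {s,z} / ∅

Backward fixpoint:
  L0 li=∅ lo={c}
  L1 li={c} lo={c}
  L2 li={c} lo={c}
  L3 li={c} lo={c}
  L4 li=∅ lo=∅
  L5 li=∅ lo=∅
  L6 li=∅ lo=∅
  L7 li=∅ lo=∅

Interfere edges:
  c: {g,s,v,y,z}
  g: {c,s,v,y,z}
  s: {c,g,z}
  v: {c,g}
  y: {c,g}
  z: {c,g,s}

N(v) = ["c", "g"]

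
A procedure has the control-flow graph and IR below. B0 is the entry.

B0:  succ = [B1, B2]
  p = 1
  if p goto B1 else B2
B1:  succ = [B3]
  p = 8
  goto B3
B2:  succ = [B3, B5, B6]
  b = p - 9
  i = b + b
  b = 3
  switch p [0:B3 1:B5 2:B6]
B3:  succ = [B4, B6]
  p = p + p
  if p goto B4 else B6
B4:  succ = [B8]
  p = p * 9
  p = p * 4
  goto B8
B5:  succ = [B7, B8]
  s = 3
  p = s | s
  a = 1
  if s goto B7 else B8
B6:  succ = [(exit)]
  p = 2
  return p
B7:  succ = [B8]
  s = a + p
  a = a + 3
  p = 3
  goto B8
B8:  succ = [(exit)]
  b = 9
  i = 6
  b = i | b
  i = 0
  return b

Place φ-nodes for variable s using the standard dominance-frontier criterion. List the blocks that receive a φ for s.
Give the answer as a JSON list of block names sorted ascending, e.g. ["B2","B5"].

Answer: ["B8"]

Analysis:
idom tree: B1←B0 B2←B0 B3←B0 B4←B3 B5←B2 B6←B0 B7←B5 B8←B0
Dom at joins:
  B3: preds {B1,B2}: {B0,B1} ∩ {B0,B2} = {B0}; idom=B0
  B6: preds {B2,B3}: {B0,B2} ∩ {B0,B3} = {B0}; idom=B0
  B8: preds {B4,B5,B7}: {B0,B3,B4} ∩ {B0,B2,B5} ∩ {B0,B2,B5,B7} = {B0}; idom=B0

DF walk-up:
  B3←B1: walk B1 to B0
  B3←B2: walk B2 to B0
  B6←B2: walk B2 to B0
  B6←B3: walk B3 to B0
  B8←B4: walk B4→B3 to B0
  B8←B5: walk B5→B2 to B0
  B8←B7: walk B7→B5→B2 to B0
  B0 → ∅
  B1 → {B3}
  B2 → {B3,B6,B8}
  B3 → {B6,B8}
  B4 → {B8}
  B5 → {B8}
  B6 → ∅
  B7 → {B8}
  B8 → ∅

φ for s: defs {B5,B7}
  DF⁺ = {B8}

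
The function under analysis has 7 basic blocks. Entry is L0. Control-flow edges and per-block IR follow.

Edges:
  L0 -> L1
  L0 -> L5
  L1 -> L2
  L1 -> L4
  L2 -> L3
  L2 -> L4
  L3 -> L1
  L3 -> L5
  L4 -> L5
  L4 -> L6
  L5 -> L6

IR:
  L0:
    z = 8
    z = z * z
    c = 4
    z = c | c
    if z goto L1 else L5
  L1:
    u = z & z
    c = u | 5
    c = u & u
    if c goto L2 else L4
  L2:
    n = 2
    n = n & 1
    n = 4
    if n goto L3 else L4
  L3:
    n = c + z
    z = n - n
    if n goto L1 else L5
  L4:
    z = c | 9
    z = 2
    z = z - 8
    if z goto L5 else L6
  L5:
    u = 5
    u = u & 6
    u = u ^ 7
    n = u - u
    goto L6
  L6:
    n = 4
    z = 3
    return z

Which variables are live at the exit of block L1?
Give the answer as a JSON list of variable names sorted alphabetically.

Answer: ["c", "z"]

Derivation:
Per-block:
  L0: {c,z} / ∅
  L1: {c,u} / {z}
  L2: {n} / ∅
  L3: {n,z} / {c,z}
  L4: {z} / {c}
  L5: {n,u} / ∅
  L6: {n,z} / ∅

Backward fixpoint:
  L0 li=∅ lo={z}
  L1 li={z} lo={c,z}
  L2 li={c,z} lo={c,z}
  L3 li={c,z} lo={z}
  L4 li={c} lo=∅
  L5 li=∅ lo=∅
  L6 li=∅ lo=∅

live-out(L1) = ["c", "z"]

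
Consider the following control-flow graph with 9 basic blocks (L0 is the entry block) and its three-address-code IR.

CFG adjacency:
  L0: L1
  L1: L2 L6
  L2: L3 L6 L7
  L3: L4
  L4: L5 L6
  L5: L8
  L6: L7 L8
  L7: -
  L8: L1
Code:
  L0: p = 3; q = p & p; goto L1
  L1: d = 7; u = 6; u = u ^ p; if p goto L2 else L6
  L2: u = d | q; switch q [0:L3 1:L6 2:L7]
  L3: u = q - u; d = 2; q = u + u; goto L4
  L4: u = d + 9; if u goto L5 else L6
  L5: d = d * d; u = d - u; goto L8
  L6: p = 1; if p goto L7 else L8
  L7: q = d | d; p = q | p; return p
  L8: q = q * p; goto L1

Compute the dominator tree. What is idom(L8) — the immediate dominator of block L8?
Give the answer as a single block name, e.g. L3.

idom tree: L1←L0 L2←L1 L3←L2 L4←L3 L5←L4 L6←L1 L7←L1 L8←L1
Dom at joins:
  L1: preds {L0,L8}: {L0} ∩ {L0,L1,L8} = {L0}; idom=L0
  L6: preds {L1,L2,L4}: {L0,L1} ∩ {L0,L1,L2} ∩ {L0,L1,L2,L3,L4} = {L0,L1}; idom=L1
  L7: preds {L2,L6}: {L0,L1,L2} ∩ {L0,L1,L6} = {L0,L1}; idom=L1
  L8: preds {L5,L6}: {L0,L1,L2,L3,L4,L5} ∩ {L0,L1,L6} = {L0,L1}; idom=L1

idom(L8) = L1

Answer: L1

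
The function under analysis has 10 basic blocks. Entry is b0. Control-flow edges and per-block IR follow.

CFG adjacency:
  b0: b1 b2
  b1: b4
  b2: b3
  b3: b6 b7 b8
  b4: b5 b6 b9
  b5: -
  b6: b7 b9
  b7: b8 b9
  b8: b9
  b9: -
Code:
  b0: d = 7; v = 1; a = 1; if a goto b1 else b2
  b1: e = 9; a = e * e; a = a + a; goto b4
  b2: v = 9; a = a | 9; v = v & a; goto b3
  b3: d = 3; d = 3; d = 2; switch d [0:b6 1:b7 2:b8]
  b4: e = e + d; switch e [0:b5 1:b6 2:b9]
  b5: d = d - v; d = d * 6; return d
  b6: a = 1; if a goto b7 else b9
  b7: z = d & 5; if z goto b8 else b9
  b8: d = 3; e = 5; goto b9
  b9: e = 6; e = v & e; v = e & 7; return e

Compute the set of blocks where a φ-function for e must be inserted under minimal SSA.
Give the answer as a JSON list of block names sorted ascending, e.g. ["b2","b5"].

Answer: ["b6", "b7", "b8", "b9"]

Working:
idom tree: b1←b0 b2←b0 b3←b2 b4←b1 b5←b4 b6←b0 b7←b0 b8←b0 b9←b0
Dom at joins:
  b6: preds {b3,b4}: {b0,b2,b3} ∩ {b0,b1,b4} = {b0}; idom=b0
  b7: preds {b3,b6}: {b0,b2,b3} ∩ {b0,b6} = {b0}; idom=b0
  b8: preds {b3,b7}: {b0,b2,b3} ∩ {b0,b7} = {b0}; idom=b0
  b9: preds {b4,b6,b7,b8}: {b0,b1,b4} ∩ {b0,b6} ∩ {b0,b7} ∩ {b0,b8} = {b0}; idom=b0

DF walk-up:
  b6←b3: walk b3→b2 to b0
  b6←b4: walk b4→b1 to b0
  b7←b3: walk b3→b2 to b0
  b7←b6: walk b6 to b0
  b8←b3: walk b3→b2 to b0
  b8←b7: walk b7 to b0
  b9←b4: walk b4→b1 to b0
  b9←b6: walk b6 to b0
  b9←b7: walk b7 to b0
  b9←b8: walk b8 to b0
  b0: DF=∅
  b1: DF={b6,b9}
  b2: DF={b6,b7,b8}
  b3: DF={b6,b7,b8}
  b4: DF={b6,b9}
  b5: DF=∅
  b6: DF={b7,b9}
  b7: DF={b8,b9}
  b8: DF={b9}
  b9: DF=∅

φ for e: defs {b1,b4,b8,b9}
  DF⁺ = {b6,b7,b8,b9}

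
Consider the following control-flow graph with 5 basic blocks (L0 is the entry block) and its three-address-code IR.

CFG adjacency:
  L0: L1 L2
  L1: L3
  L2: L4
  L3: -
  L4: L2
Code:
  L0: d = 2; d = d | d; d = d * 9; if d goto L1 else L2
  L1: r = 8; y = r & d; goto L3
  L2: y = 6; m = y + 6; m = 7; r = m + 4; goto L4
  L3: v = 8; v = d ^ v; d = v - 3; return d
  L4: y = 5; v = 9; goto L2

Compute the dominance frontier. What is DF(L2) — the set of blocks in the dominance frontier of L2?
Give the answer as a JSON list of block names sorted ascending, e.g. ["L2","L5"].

idom tree: L1←L0 L2←L0 L3←L1 L4←L2
Dom at joins:
  L2: preds {L0,L4}: {L0} ∩ {L0,L2,L4} = {L0}; idom=L0

DF derivation:
  join L2 pred L0: · stop@L0
  join L2 pred L4: L4→L2 stop@L0
  DF(L0)=∅
  DF(L1)=∅
  DF(L2)={L2}
  DF(L3)=∅
  DF(L4)={L2}

DF(L2) = ["L2"]

Answer: ["L2"]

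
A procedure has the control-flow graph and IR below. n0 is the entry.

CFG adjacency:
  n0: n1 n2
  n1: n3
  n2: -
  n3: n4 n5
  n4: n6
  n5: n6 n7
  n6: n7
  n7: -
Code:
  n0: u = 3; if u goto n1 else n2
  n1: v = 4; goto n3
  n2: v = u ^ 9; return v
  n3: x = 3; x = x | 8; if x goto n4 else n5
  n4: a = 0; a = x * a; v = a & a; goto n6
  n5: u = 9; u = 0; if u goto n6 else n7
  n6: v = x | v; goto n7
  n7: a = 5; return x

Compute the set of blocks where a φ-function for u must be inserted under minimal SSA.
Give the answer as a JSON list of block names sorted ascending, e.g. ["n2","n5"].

Answer: ["n6", "n7"]

Working:
idom tree: n1←n0 n2←n0 n3←n1 n4←n3 n5←n3 n6←n3 n7←n3
Dom at joins:
  n6: preds {n4,n5}: {n0,n1,n3,n4} ∩ {n0,n1,n3,n5} = {n0,n1,n3}; idom=n3
  n7: preds {n5,n6}: {n0,n1,n3,n5} ∩ {n0,n1,n3,n6} = {n0,n1,n3}; idom=n3

DF derivation:
  join n6 pred n4: n4 stop@n3
  join n6 pred n5: n5 stop@n3
  join n7 pred n5: n5 stop@n3
  join n7 pred n6: n6 stop@n3
  n0: DF=∅
  n1: DF=∅
  n2: DF=∅
  n3: DF=∅
  n4: DF={n6}
  n5: DF={n6,n7}
  n6: DF={n7}
  n7: DF=∅

φ for u: defs {n0,n5}
  DF⁺ = {n6,n7}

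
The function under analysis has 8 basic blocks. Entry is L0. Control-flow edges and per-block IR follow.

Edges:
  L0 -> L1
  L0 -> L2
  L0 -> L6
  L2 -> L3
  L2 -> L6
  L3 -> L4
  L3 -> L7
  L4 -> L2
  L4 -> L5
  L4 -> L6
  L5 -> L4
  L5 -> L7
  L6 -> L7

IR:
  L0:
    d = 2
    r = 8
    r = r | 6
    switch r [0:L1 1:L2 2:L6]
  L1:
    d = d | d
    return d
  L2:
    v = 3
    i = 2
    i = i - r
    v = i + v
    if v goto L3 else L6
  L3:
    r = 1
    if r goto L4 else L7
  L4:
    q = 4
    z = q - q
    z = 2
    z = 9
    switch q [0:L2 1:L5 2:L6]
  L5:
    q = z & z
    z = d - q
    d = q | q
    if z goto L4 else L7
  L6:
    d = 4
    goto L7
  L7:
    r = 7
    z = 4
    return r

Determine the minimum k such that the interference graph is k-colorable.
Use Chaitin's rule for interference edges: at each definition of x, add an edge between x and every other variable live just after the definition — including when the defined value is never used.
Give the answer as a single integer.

Block summaries:
  L0: def={d,r} ue=∅
  L1: def={d} ue={d}
  L2: def={i,v} ue={r}
  L3: def={r} ue=∅
  L4: def={q,z} ue=∅
  L5: def={d,q,z} ue={d,z}
  L6: def={d} ue=∅
  L7: def={r,z} ue=∅

Liveness:
  live L0: ∅→{d,r}
  live L1: {d}→∅
  live L2: {d,r}→{d}
  live L3: {d}→{d,r}
  live L4: {d,r}→{d,r,z}
  live L5: {d,r,z}→{d,r}
  live L6: ∅→∅
  live L7: ∅→∅

Interfere edges:
  d: {i,q,r,v,z}
  i: {d,r,v}
  q: {d,r,z}
  r: {d,i,q,v,z}
  v: {d,i,r}
  z: {d,q,r}

Colouring:
  lower bound: {d,i,r,v} mutually conflict ⇒ χ ≥ 4
  assign d→R0 i→R2 q→R2 r→R1 v→R3 z→R3 — no edge inside a register ⇒ χ ≤ 4
  χ = 4

Answer: 4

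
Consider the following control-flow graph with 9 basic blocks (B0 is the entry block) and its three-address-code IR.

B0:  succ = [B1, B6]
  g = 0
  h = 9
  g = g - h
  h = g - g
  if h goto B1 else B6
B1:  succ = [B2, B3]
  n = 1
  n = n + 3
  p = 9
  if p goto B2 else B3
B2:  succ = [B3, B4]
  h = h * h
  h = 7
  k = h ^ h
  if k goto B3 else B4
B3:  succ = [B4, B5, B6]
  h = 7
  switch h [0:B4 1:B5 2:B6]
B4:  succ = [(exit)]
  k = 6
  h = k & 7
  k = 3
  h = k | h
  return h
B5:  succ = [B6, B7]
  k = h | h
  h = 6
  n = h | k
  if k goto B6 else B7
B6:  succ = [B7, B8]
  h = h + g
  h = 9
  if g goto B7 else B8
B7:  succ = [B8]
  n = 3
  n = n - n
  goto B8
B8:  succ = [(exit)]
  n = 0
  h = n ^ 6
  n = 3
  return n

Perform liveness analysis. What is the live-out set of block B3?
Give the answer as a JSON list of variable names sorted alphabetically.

Answer: ["g", "h"]

Working:
Per-block:
  B0 def {g,h} use ∅
  B1 def {n,p} use ∅
  B2 def {h,k} use {h}
  B3 def {h} use ∅
  B4 def {h,k} use ∅
  B5 def {h,k,n} use {h}
  B6 def {h} use {g,h}
  B7 def {n} use ∅
  B8 def {h,n} use ∅

Liveness:
  B0 li=∅ lo={g,h}
  B1 li={g,h} lo={g,h}
  B2 li={g,h} lo={g}
  B3 li={g} lo={g,h}
  B4 li=∅ lo=∅
  B5 li={g,h} lo={g,h}
  B6 li={g,h} lo=∅
  B7 li=∅ lo=∅
  B8 li=∅ lo=∅

live-out(B3) = ["g", "h"]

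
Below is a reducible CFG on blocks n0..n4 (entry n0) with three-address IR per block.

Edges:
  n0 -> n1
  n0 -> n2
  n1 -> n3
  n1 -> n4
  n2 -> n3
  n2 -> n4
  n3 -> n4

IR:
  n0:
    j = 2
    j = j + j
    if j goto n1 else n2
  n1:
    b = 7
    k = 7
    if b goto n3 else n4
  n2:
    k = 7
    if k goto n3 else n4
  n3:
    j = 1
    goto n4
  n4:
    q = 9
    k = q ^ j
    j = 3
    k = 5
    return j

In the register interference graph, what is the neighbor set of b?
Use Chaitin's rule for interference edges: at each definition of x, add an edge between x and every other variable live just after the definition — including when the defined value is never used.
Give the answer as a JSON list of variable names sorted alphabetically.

Answer: ["j", "k"]

Analysis:
Block summaries:
  n0 def {j} use ∅
  n1 def {b,k} use ∅
  n2 def {k} use ∅
  n3 def {j} use ∅
  n4 def {j,k,q} use {j}

Liveness:
  live n0: ∅→{j}
  live n1: {j}→{j}
  live n2: {j}→{j}
  live n3: ∅→{j}
  live n4: {j}→∅

Interfere edges:
  b: {j,k}
  j: {b,k,q}
  k: {b,j}
  q: {j}

N(b) = ["j", "k"]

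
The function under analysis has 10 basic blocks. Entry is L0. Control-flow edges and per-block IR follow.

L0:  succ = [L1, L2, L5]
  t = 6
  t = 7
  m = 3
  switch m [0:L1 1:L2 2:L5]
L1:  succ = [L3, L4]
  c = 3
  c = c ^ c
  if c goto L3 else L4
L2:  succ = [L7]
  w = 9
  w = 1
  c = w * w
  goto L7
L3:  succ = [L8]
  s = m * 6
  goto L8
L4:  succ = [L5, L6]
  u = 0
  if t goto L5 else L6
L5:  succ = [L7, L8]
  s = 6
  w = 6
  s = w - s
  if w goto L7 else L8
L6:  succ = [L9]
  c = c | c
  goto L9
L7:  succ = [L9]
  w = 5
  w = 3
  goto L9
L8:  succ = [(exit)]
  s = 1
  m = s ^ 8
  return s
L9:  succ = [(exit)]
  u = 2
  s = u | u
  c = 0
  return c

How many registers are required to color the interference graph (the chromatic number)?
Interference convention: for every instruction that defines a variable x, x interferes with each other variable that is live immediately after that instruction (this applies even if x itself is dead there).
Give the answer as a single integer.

Block summaries:
  L0: def={m,t} ue=∅
  L1: def={c} ue=∅
  L2: def={c,w} ue=∅
  L3: def={s} ue={m}
  L4: def={u} ue={t}
  L5: def={s,w} ue=∅
  L6: def={c} ue={c}
  L7: def={w} ue=∅
  L8: def={m,s} ue=∅
  L9: def={c,s,u} ue=∅

Backward fixpoint:
  L0 li=∅ lo={m,t}
  L1 li={m,t} lo={c,m,t}
  L2 li=∅ lo=∅
  L3 li={m} lo=∅
  L4 li={c,t} lo={c}
  L5 li=∅ lo=∅
  L6 li={c} lo=∅
  L7 li=∅ lo=∅
  L8 li=∅ lo=∅
  L9 li=∅ lo=∅

Conflict graph:
  c: {m,t,u}
  m: {c,s,t}
  s: {m,w}
  t: {c,m,u}
  u: {c,t}
  w: {s}

Chromatic number:
  {c,m,t} pairwise interfere (3-clique) ⇒ χ ≥ 3
  3-colouring: r0={c,s}  r1={m,u,w}  r2={t}
  χ = 3

Answer: 3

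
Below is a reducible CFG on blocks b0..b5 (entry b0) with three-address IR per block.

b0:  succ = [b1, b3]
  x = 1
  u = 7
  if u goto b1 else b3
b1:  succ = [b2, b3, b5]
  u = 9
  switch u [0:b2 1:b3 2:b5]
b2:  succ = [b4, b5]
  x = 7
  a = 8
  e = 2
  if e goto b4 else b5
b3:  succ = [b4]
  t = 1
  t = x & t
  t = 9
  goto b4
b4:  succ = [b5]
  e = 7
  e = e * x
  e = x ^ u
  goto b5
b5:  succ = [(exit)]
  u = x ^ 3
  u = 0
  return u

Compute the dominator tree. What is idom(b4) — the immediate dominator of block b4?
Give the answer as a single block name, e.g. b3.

Answer: b0

Derivation:
idom tree: b1←b0 b2←b1 b3←b0 b4←b0 b5←b0
Dom at joins:
  b3: preds {b0,b1}: {b0} ∩ {b0,b1} = {b0}; idom=b0
  b4: preds {b2,b3}: {b0,b1,b2} ∩ {b0,b3} = {b0}; idom=b0
  b5: preds {b1,b2,b4}: {b0,b1} ∩ {b0,b1,b2} ∩ {b0,b4} = {b0}; idom=b0

idom(b4) = b0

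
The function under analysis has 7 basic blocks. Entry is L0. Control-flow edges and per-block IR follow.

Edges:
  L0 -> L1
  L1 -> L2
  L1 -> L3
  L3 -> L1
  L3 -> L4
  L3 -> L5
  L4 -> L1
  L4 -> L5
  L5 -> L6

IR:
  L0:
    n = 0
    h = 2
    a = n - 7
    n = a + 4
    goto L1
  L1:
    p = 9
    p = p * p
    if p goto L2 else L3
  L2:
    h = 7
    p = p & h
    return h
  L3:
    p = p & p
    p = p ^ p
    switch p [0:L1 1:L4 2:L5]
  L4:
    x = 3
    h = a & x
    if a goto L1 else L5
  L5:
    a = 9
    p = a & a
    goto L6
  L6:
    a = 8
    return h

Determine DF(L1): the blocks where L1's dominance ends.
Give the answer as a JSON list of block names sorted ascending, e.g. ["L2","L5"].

Answer: ["L1"]

Working:
idom tree: L1←L0 L2←L1 L3←L1 L4←L3 L5←L3 L6←L5
Dom∩ at merges:
  L1: preds {L0,L3,L4}: {L0} ∩ {L0,L1,L3} ∩ {L0,L1,L3,L4} = {L0}; idom=L0
  L5: preds {L3,L4}: {L0,L1,L3} ∩ {L0,L1,L3,L4} = {L0,L1,L3}; idom=L3

Frontier:
  L1←L0: walk · to L0
  L1←L3: walk L3→L1 to L0
  L1←L4: walk L4→L3→L1 to L0
  L5←L3: walk · to L3
  L5←L4: walk L4 to L3
  DF(L0)=∅
  DF(L1)={L1}
  DF(L2)=∅
  DF(L3)={L1}
  DF(L4)={L1,L5}
  DF(L5)=∅
  DF(L6)=∅

DF(L1) = ["L1"]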